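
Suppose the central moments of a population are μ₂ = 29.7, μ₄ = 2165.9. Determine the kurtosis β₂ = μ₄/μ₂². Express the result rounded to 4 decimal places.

2.4554

μ₂² = 29.7² = 882.09000
μ₄/μ₂² = 2165.9 / 882.09000 = 2.45542
β₂ ≈ 2.4554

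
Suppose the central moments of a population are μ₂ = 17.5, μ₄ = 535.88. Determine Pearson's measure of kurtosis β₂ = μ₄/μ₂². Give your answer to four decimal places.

1.7498

μ₂² = 17.5² = 306.25000
μ₄/μ₂² = 535.88 / 306.25000 = 1.74981
β₂ ≈ 1.7498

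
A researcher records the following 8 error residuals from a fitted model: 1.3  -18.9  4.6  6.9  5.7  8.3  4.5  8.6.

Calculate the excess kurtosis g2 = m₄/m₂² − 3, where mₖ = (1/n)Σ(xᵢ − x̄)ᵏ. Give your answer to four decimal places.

x̄ = 2.6250
Σ(xᵢ − x̄)² = 568.1350 ⇒ m₂ = 71.01688
Σ(xᵢ − x̄)⁴ = 217436.4357 ⇒ m₄ = 27179.55446
m₂² = 5043.39653
g2 = m₄/m₂² − 3 = 5.38914 − 3 ≈ 2.3891

2.3891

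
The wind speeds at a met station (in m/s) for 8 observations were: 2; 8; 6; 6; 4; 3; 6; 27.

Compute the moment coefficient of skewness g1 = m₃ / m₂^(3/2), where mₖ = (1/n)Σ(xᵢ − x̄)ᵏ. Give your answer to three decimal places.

x̄ = (2 + 8 + 6 + 6 + 4 + 3 + 6 + 27) / 8 = 7.7500
deviations (xᵢ − x̄): -5.7500, 0.2500, -1.7500, -1.7500, -3.7500, -4.7500, -1.7500, 19.2500
Σ(xᵢ − x̄)² = 449.5000 ⇒ m₂ = 449.5000/8 = 56.18750
Σ(xᵢ − x̄)³ = 6767.2500 ⇒ m₃ = 6767.2500/8 = 845.90625
m₂^(3/2) = 56.18750^(1.5) = 421.17207
g1 = m₃ / m₂^(3/2) = 845.90625 / 421.17207 ≈ 2.008

2.008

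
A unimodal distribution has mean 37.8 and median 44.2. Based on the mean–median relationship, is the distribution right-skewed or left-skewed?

left-skewed

mean − median = 37.8 − 44.2 = -6.4
mean < median ⇒ the longer tail is on the left ⇒ left-skewed (negatively skewed).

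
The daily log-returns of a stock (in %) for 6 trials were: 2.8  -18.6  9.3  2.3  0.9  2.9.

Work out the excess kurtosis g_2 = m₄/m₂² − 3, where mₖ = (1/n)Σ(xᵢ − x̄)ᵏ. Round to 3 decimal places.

x̄ = -0.0667
Σ(xᵢ − x̄)² = 454.7733 ⇒ m₂ = 75.79556
Σ(xᵢ − x̄)⁴ = 125856.1334 ⇒ m₄ = 20976.02223
m₂² = 5744.96624
g_2 = m₄/m₂² − 3 = 3.65120 − 3 ≈ 0.651

0.651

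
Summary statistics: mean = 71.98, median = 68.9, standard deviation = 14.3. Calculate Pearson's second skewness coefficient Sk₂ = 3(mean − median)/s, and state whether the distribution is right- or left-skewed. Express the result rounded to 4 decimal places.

Sk₂ = 3(71.98 − 68.9) / 14.3 = 3 × 3.0800 / 14.3
    = 9.2400 / 14.3 ≈ 0.6462
Sk₂ > 0 ⇒ mean > median ⇒ right-skewed (positive skew).

0.6462, right-skewed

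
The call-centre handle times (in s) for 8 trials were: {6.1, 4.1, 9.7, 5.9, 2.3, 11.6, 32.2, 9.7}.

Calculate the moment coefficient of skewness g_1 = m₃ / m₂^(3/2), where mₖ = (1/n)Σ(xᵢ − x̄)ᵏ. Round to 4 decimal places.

1.7862

x̄ = (6.1 + 4.1 + 9.7 + 5.9 + 2.3 + 11.6 + 32.2 + 9.7) / 8 = 10.2000
deviations (xᵢ − x̄): -4.1000, -6.1000, -0.5000, -4.3000, -7.9000, 1.4000, 22.0000, -0.5000
Σ(xᵢ − x̄)² = 621.3800 ⇒ m₂ = 621.3800/8 = 77.67250
Σ(xᵢ − x̄)³ = 9782.0460 ⇒ m₃ = 9782.0460/8 = 1222.75575
m₂^(3/2) = 77.67250^(1.5) = 684.54330
g_1 = m₃ / m₂^(3/2) = 1222.75575 / 684.54330 ≈ 1.7862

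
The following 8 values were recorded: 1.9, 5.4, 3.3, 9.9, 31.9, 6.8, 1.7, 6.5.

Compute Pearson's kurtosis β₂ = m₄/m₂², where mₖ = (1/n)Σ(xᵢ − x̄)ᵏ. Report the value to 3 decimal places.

x̄ = 8.4250
Σ(xᵢ − x̄)² = 682.8150 ⇒ m₂ = 85.35188
Σ(xᵢ − x̄)⁴ = 308341.4404 ⇒ m₄ = 38542.68005
m₂² = 7284.94257
β₂ = m₄/m₂² = 38542.68005 / 7284.94257 ≈ 5.291

5.291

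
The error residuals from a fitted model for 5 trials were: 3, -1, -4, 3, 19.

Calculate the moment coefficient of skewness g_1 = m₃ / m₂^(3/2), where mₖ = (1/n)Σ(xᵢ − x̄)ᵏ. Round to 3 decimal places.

1.089

x̄ = (3 - 1 - 4 + 3 + 19) / 5 = 4.0000
deviations (xᵢ − x̄): -1.0000, -5.0000, -8.0000, -1.0000, 15.0000
Σ(xᵢ − x̄)² = 316.0000 ⇒ m₂ = 316.0000/5 = 63.20000
Σ(xᵢ − x̄)³ = 2736.0000 ⇒ m₃ = 2736.0000/5 = 547.20000
m₂^(3/2) = 63.20000^(1.5) = 502.43006
g_1 = m₃ / m₂^(3/2) = 547.20000 / 502.43006 ≈ 1.089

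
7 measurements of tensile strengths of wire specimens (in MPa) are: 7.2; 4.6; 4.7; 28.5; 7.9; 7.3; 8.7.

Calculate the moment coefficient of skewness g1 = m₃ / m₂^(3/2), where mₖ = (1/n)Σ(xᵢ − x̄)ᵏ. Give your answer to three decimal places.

x̄ = (7.2 + 4.6 + 4.7 + 28.5 + 7.9 + 7.3 + 8.7) / 7 = 9.8429
deviations (xᵢ − x̄): -2.6429, -5.2429, -5.1429, 18.6571, -1.9429, -2.5429, -1.1429
Σ(xᵢ − x̄)² = 420.5571 ⇒ m₂ = 420.5571/7 = 60.07959
Σ(xᵢ − x̄)³ = 6170.4808 ⇒ m₃ = 6170.4808/7 = 881.49726
m₂^(3/2) = 60.07959^(1.5) = 465.68308
g1 = m₃ / m₂^(3/2) = 881.49726 / 465.68308 ≈ 1.893

1.893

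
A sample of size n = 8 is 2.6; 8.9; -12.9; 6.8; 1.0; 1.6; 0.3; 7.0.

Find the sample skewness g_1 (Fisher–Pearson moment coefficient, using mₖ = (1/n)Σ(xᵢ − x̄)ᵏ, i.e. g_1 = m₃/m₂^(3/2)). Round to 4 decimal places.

x̄ = (2.6 + 8.9 - 12.9 + 6.8 + 1.0 + 1.6 + 0.3 + 7.0) / 8 = 1.9125
deviations (xᵢ − x̄): 0.6875, 6.9875, -14.8125, 4.8875, -0.9125, -0.3125, -1.6125, 5.0875
Σ(xᵢ − x̄)² = 322.0088 ⇒ m₂ = 322.0088/8 = 40.25109
Σ(xᵢ − x̄)³ = -2665.0763 ⇒ m₃ = -2665.0763/8 = -333.13454
m₂^(3/2) = 40.25109^(1.5) = 255.36803
g_1 = m₃ / m₂^(3/2) = -333.13454 / 255.36803 ≈ -1.3045

-1.3045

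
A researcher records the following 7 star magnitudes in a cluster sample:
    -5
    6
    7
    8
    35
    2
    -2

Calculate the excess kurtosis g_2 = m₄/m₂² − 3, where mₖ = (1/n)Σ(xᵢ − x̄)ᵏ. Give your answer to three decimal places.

x̄ = 7.2857
Σ(xᵢ − x̄)² = 1035.4286 ⇒ m₂ = 147.91837
Σ(xᵢ − x̄)⁴ = 620950.1458 ⇒ m₄ = 88707.16368
m₂² = 21879.84340
g_2 = m₄/m₂² − 3 = 4.05429 − 3 ≈ 1.054

1.054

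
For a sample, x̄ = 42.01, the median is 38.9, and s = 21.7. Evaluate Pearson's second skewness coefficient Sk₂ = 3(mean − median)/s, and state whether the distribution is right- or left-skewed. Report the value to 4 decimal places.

Sk₂ = 3(42.01 − 38.9) / 21.7 = 3 × 3.1100 / 21.7
    = 9.3300 / 21.7 ≈ 0.4300
Sk₂ > 0 ⇒ mean > median ⇒ right-skewed (positive skew).

0.4300, right-skewed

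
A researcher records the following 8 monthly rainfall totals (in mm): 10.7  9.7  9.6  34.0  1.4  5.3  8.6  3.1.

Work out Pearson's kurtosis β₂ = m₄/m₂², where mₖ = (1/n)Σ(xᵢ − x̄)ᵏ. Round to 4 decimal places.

x̄ = 10.3000
Σ(xᵢ − x̄)² = 721.6400 ⇒ m₂ = 90.20500
Σ(xᵢ − x̄)⁴ = 325091.0132 ⇒ m₄ = 40636.37665
m₂² = 8136.94203
β₂ = m₄/m₂² = 40636.37665 / 8136.94203 ≈ 4.9941

4.9941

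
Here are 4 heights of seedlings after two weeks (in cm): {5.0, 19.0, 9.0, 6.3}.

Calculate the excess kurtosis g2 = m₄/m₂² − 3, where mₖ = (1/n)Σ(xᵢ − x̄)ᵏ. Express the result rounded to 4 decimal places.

-0.8583

x̄ = 9.8250
Σ(xᵢ − x̄)² = 120.5675 ⇒ m₂ = 30.14188
Σ(xᵢ − x̄)⁴ = 7783.2245 ⇒ m₄ = 1945.80613
m₂² = 908.53263
g2 = m₄/m₂² − 3 = 2.14170 − 3 ≈ -0.8583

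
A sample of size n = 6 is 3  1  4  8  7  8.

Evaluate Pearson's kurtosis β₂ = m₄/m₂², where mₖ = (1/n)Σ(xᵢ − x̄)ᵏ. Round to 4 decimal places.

1.5223

x̄ = 5.1667
Σ(xᵢ − x̄)² = 42.8333 ⇒ m₂ = 7.13889
Σ(xᵢ − x̄)⁴ = 465.4861 ⇒ m₄ = 77.58102
m₂² = 50.96373
β₂ = m₄/m₂² = 77.58102 / 50.96373 ≈ 1.5223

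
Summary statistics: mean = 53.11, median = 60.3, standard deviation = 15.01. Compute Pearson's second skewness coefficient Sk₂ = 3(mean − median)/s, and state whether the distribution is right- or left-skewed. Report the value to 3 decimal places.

-1.437, left-skewed

Sk₂ = 3(53.11 − 60.3) / 15.01 = 3 × -7.1900 / 15.01
    = -21.5700 / 15.01 ≈ -1.437
Sk₂ < 0 ⇒ mean < median ⇒ left-skewed (negative skew).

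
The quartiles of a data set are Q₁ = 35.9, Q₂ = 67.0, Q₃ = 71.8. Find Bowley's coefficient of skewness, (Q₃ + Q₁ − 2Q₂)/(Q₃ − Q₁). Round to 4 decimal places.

numerator: Q₃ + Q₁ − 2Q₂ = 71.8 + 35.9 − 2×67.0 = -26.3000
denominator: Q₃ − Q₁ = 71.8 − 35.9 = 35.9000
Bowley skewness = -26.3000 / 35.9000 ≈ -0.7326

-0.7326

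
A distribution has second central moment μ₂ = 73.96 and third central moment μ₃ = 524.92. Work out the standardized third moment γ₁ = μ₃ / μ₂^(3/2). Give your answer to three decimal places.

0.825

σ = √μ₂ = √73.96 = 8.60000
σ³ = μ₂^(3/2) = 636.05600
γ₁ = μ₃/σ³ = 524.92 / 636.05600 ≈ 0.825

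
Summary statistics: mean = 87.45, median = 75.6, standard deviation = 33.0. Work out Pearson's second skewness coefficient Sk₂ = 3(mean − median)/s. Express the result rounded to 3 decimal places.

Sk₂ = 3(87.45 − 75.6) / 33.0 = 3 × 11.8500 / 33.0
    = 35.5500 / 33.0 ≈ 1.077

1.077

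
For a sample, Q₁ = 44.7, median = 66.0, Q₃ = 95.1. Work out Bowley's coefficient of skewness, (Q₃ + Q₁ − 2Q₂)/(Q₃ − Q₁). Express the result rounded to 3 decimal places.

0.155

numerator: Q₃ + Q₁ − 2Q₂ = 95.1 + 44.7 − 2×66.0 = 7.8000
denominator: Q₃ − Q₁ = 95.1 − 44.7 = 50.4000
Bowley skewness = 7.8000 / 50.4000 ≈ 0.155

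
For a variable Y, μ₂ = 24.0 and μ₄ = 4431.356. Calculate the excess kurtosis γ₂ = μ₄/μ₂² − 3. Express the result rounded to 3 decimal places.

μ₂² = 24.0² = 576.00000
μ₄/μ₂² = 4431.356 / 576.00000 = 7.69333
γ₂ = 7.69333 − 3 ≈ 4.693

4.693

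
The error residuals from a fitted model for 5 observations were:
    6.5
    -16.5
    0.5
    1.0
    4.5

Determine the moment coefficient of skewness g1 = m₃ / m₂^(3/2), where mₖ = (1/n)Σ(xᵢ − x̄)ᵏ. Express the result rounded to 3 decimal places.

x̄ = (6.5 - 16.5 + 0.5 + 1.0 + 4.5) / 5 = -0.8000
deviations (xᵢ − x̄): 7.3000, -15.7000, 1.3000, 1.8000, 5.3000
Σ(xᵢ − x̄)² = 332.8000 ⇒ m₂ = 332.8000/5 = 66.56000
Σ(xᵢ − x̄)³ = -3323.9700 ⇒ m₃ = -3323.9700/5 = -664.79400
m₂^(3/2) = 66.56000^(1.5) = 543.02518
g1 = m₃ / m₂^(3/2) = -664.79400 / 543.02518 ≈ -1.224

-1.224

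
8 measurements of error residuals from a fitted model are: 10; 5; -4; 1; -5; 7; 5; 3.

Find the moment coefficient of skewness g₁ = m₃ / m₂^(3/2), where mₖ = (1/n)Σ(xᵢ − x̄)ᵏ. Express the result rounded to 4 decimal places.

x̄ = (10 + 5 - 4 + 1 - 5 + 7 + 5 + 3) / 8 = 2.7500
deviations (xᵢ − x̄): 7.2500, 2.2500, -6.7500, -1.7500, -7.7500, 4.2500, 2.2500, 0.2500
Σ(xᵢ − x̄)² = 189.5000 ⇒ m₂ = 189.5000/8 = 23.68750
Σ(xᵢ − x̄)³ = -297.7500 ⇒ m₃ = -297.7500/8 = -37.21875
m₂^(3/2) = 23.68750^(1.5) = 115.28660
g₁ = m₃ / m₂^(3/2) = -37.21875 / 115.28660 ≈ -0.3228

-0.3228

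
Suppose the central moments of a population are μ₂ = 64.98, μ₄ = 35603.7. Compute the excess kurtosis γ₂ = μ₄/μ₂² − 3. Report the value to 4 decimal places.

μ₂² = 64.98² = 4222.40040
μ₄/μ₂² = 35603.7 / 4222.40040 = 8.43210
γ₂ = 8.43210 − 3 ≈ 5.4321

5.4321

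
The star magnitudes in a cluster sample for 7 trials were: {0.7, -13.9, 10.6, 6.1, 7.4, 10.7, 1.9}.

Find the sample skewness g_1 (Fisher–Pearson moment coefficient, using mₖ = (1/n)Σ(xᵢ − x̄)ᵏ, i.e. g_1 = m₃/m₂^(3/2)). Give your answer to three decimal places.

-1.244

x̄ = (0.7 - 13.9 + 10.6 + 6.1 + 7.4 + 10.7 + 1.9) / 7 = 3.3571
deviations (xᵢ − x̄): -2.6571, -17.2571, 7.2429, 2.7429, 4.0429, 7.3429, -1.4571
Σ(xᵢ − x̄)² = 437.2371 ⇒ m₂ = 437.2371/7 = 62.46245
Σ(xᵢ − x̄)³ = -4298.6102 ⇒ m₃ = -4298.6102/7 = -614.08718
m₂^(3/2) = 62.46245^(1.5) = 493.66065
g_1 = m₃ / m₂^(3/2) = -614.08718 / 493.66065 ≈ -1.244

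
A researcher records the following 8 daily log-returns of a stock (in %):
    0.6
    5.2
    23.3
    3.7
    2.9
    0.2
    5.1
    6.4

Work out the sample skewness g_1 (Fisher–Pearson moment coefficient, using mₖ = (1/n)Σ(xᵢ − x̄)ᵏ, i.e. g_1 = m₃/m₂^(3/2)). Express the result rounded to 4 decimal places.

x̄ = (0.6 + 5.2 + 23.3 + 3.7 + 2.9 + 0.2 + 5.1 + 6.4) / 8 = 5.9250
deviations (xᵢ − x̄): -5.3250, -0.7250, 17.3750, -2.2250, -3.0250, -5.7250, -0.8250, 0.4750
Σ(xᵢ − x̄)² = 378.5550 ⇒ m₂ = 378.5550/8 = 47.31938
Σ(xᵢ − x̄)³ = 4867.1843 ⇒ m₃ = 4867.1843/8 = 608.39803
m₂^(3/2) = 47.31938^(1.5) = 325.50563
g_1 = m₃ / m₂^(3/2) = 608.39803 / 325.50563 ≈ 1.8691

1.8691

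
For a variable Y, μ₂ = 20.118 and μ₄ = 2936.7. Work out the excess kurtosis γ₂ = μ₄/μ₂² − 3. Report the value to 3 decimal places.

μ₂² = 20.118² = 404.73392
μ₄/μ₂² = 2936.7 / 404.73392 = 7.25588
γ₂ = 7.25588 − 3 ≈ 4.256

4.256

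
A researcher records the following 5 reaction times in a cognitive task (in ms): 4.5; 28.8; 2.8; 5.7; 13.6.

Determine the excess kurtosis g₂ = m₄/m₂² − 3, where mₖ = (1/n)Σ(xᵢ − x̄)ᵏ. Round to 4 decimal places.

x̄ = 11.0800
Σ(xᵢ − x̄)² = 461.1480 ⇒ m₂ = 92.22960
Σ(xᵢ − x̄)⁴ = 106047.9335 ⇒ m₄ = 21209.58671
m₂² = 8506.29912
g₂ = m₄/m₂² − 3 = 2.49340 − 3 ≈ -0.5066

-0.5066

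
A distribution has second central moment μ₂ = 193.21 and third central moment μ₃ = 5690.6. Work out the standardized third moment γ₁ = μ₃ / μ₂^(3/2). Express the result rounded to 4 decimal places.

2.1189

σ = √μ₂ = √193.21 = 13.90000
σ³ = μ₂^(3/2) = 2685.61900
γ₁ = μ₃/σ³ = 5690.6 / 2685.61900 ≈ 2.1189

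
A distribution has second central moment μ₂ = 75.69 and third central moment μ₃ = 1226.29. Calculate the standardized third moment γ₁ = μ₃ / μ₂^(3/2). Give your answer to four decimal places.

1.8622

σ = √μ₂ = √75.69 = 8.70000
σ³ = μ₂^(3/2) = 658.50300
γ₁ = μ₃/σ³ = 1226.29 / 658.50300 ≈ 1.8622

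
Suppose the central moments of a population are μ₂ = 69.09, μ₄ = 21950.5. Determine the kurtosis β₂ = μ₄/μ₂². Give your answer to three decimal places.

4.598

μ₂² = 69.09² = 4773.42810
μ₄/μ₂² = 21950.5 / 4773.42810 = 4.59848
β₂ ≈ 4.598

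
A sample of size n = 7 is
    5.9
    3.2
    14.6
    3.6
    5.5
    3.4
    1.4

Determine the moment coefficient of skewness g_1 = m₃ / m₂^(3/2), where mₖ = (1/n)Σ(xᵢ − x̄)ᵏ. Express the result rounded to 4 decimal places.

1.5424

x̄ = (5.9 + 3.2 + 14.6 + 3.6 + 5.5 + 3.4 + 1.4) / 7 = 5.3714
deviations (xᵢ − x̄): 0.5286, -2.1714, 9.2286, -1.7714, 0.1286, -1.9714, -3.9714
Σ(xᵢ − x̄)² = 112.9743 ⇒ m₂ = 112.9743/7 = 16.13918
Σ(xᵢ − x̄)³ = 700.0177 ⇒ m₃ = 700.0177/7 = 100.00252
m₂^(3/2) = 16.13918^(1.5) = 64.83692
g_1 = m₃ / m₂^(3/2) = 100.00252 / 64.83692 ≈ 1.5424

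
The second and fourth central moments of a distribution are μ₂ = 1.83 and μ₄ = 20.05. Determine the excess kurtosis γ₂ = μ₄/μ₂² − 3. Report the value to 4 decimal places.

μ₂² = 1.83² = 3.34890
μ₄/μ₂² = 20.05 / 3.34890 = 5.98704
γ₂ = 5.98704 − 3 ≈ 2.9870

2.9870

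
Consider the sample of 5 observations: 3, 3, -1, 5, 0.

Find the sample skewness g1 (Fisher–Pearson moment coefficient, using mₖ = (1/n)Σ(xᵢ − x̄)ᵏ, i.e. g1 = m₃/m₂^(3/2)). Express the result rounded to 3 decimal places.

-0.114

x̄ = (3 + 3 - 1 + 5 + 0) / 5 = 2.0000
deviations (xᵢ − x̄): 1.0000, 1.0000, -3.0000, 3.0000, -2.0000
Σ(xᵢ − x̄)² = 24.0000 ⇒ m₂ = 24.0000/5 = 4.80000
Σ(xᵢ − x̄)³ = -6.0000 ⇒ m₃ = -6.0000/5 = -1.20000
m₂^(3/2) = 4.80000^(1.5) = 10.51627
g1 = m₃ / m₂^(3/2) = -1.20000 / 10.51627 ≈ -0.114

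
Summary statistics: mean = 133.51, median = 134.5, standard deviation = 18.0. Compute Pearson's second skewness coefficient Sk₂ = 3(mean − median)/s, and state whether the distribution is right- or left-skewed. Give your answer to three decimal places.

-0.165, left-skewed

Sk₂ = 3(133.51 − 134.5) / 18.0 = 3 × -0.9900 / 18.0
    = -2.9700 / 18.0 ≈ -0.165
Sk₂ < 0 ⇒ mean < median ⇒ left-skewed (negative skew).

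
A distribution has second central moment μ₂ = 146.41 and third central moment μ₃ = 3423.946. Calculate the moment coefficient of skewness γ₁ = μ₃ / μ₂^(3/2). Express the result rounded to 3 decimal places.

σ = √μ₂ = √146.41 = 12.10000
σ³ = μ₂^(3/2) = 1771.56100
γ₁ = μ₃/σ³ = 3423.946 / 1771.56100 ≈ 1.933

1.933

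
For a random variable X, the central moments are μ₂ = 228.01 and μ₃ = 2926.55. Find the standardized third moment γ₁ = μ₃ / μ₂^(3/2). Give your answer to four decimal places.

0.8500

σ = √μ₂ = √228.01 = 15.10000
σ³ = μ₂^(3/2) = 3442.95100
γ₁ = μ₃/σ³ = 2926.55 / 3442.95100 ≈ 0.8500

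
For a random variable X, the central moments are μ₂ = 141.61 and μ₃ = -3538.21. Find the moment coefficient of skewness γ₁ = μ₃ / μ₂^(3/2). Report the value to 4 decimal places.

-2.0996

σ = √μ₂ = √141.61 = 11.90000
σ³ = μ₂^(3/2) = 1685.15900
γ₁ = μ₃/σ³ = -3538.21 / 1685.15900 ≈ -2.0996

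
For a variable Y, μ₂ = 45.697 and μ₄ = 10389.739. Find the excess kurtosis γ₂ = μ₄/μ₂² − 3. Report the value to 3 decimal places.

μ₂² = 45.697² = 2088.21581
μ₄/μ₂² = 10389.739 / 2088.21581 = 4.97541
γ₂ = 4.97541 − 3 ≈ 1.975

1.975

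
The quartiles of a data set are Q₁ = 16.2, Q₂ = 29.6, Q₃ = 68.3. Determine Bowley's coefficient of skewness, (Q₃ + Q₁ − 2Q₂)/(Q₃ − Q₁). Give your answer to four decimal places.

0.4856

numerator: Q₃ + Q₁ − 2Q₂ = 68.3 + 16.2 − 2×29.6 = 25.3000
denominator: Q₃ − Q₁ = 68.3 − 16.2 = 52.1000
Bowley skewness = 25.3000 / 52.1000 ≈ 0.4856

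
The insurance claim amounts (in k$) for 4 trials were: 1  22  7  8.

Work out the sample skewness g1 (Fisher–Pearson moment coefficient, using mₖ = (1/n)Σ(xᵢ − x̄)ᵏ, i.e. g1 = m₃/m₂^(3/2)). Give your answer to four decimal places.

0.7236

x̄ = (1 + 22 + 7 + 8) / 4 = 9.5000
deviations (xᵢ − x̄): -8.5000, 12.5000, -2.5000, -1.5000
Σ(xᵢ − x̄)² = 237.0000 ⇒ m₂ = 237.0000/4 = 59.25000
Σ(xᵢ − x̄)³ = 1320.0000 ⇒ m₃ = 1320.0000/4 = 330.00000
m₂^(3/2) = 59.25000^(1.5) = 456.07108
g1 = m₃ / m₂^(3/2) = 330.00000 / 456.07108 ≈ 0.7236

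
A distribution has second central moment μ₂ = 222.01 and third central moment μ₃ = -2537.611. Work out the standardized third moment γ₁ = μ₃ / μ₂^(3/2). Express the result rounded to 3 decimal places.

-0.767

σ = √μ₂ = √222.01 = 14.90000
σ³ = μ₂^(3/2) = 3307.94900
γ₁ = μ₃/σ³ = -2537.611 / 3307.94900 ≈ -0.767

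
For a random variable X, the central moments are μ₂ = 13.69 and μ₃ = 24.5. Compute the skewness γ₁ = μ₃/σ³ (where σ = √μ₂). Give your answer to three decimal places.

σ = √μ₂ = √13.69 = 3.70000
σ³ = μ₂^(3/2) = 50.65300
γ₁ = μ₃/σ³ = 24.5 / 50.65300 ≈ 0.484

0.484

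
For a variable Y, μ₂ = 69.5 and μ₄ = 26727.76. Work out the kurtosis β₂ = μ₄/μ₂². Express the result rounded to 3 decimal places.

5.533

μ₂² = 69.5² = 4830.25000
μ₄/μ₂² = 26727.76 / 4830.25000 = 5.53341
β₂ ≈ 5.533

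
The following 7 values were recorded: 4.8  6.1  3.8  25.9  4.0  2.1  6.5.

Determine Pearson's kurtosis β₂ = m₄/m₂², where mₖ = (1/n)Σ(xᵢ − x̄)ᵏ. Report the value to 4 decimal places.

x̄ = 7.6000
Σ(xᵢ − x̄)² = 403.8400 ⇒ m₂ = 57.69143
Σ(xᵢ − x̄)⁴ = 113510.8420 ⇒ m₄ = 16215.83457
m₂² = 3328.30093
β₂ = m₄/m₂² = 16215.83457 / 3328.30093 ≈ 4.8721

4.8721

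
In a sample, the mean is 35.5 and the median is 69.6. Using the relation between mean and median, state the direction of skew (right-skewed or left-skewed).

mean − median = 35.5 − 69.6 = -34.1
mean < median ⇒ the longer tail is on the left ⇒ left-skewed (negatively skewed).

left-skewed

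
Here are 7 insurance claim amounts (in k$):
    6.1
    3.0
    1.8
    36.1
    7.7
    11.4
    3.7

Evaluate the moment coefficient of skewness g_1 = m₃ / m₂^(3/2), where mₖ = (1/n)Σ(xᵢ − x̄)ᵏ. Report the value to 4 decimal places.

x̄ = (6.1 + 3.0 + 1.8 + 36.1 + 7.7 + 11.4 + 3.7) / 7 = 9.9714
deviations (xᵢ − x̄): -3.8714, -6.9714, -8.1714, 26.1286, -2.2714, 1.4286, -6.2714
Σ(xᵢ − x̄)² = 859.5943 ⇒ m₂ = 859.5943/7 = 122.79918
Σ(xᵢ − x̄)³ = 16640.1037 ⇒ m₃ = 16640.1037/7 = 2377.15767
m₂^(3/2) = 122.79918^(1.5) = 1360.79661
g_1 = m₃ / m₂^(3/2) = 2377.15767 / 1360.79661 ≈ 1.7469

1.7469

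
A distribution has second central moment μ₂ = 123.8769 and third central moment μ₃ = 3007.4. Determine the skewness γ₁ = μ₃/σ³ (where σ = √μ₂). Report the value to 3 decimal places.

2.181

σ = √μ₂ = √123.8769 = 11.13000
σ³ = μ₂^(3/2) = 1378.74990
γ₁ = μ₃/σ³ = 3007.4 / 1378.74990 ≈ 2.181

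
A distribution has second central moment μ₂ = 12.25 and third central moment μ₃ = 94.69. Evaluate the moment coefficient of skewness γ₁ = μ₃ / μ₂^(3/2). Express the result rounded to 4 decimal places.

2.2085

σ = √μ₂ = √12.25 = 3.50000
σ³ = μ₂^(3/2) = 42.87500
γ₁ = μ₃/σ³ = 94.69 / 42.87500 ≈ 2.2085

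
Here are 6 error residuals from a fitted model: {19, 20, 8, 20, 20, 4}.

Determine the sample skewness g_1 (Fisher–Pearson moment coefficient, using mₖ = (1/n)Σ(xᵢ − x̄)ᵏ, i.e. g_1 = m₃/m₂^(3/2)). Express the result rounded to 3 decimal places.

x̄ = (19 + 20 + 8 + 20 + 20 + 4) / 6 = 15.1667
deviations (xᵢ − x̄): 3.8333, 4.8333, -7.1667, 4.8333, 4.8333, -11.1667
Σ(xᵢ − x̄)² = 260.8333 ⇒ m₂ = 260.8333/6 = 43.47222
Σ(xᵢ − x̄)³ = -1365.4444 ⇒ m₃ = -1365.4444/6 = -227.57407
m₂^(3/2) = 43.47222^(1.5) = 286.62744
g_1 = m₃ / m₂^(3/2) = -227.57407 / 286.62744 ≈ -0.794

-0.794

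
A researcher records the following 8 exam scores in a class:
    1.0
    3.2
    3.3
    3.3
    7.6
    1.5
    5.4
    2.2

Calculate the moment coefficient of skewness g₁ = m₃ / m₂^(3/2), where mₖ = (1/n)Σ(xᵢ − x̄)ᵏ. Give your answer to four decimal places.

x̄ = (1.0 + 3.2 + 3.3 + 3.3 + 7.6 + 1.5 + 5.4 + 2.2) / 8 = 3.4375
deviations (xᵢ − x̄): -2.4375, -0.2375, -0.1375, -0.1375, 4.1625, -1.9375, 1.9625, -1.2375
Σ(xᵢ − x̄)² = 32.4988 ⇒ m₂ = 32.4988/8 = 4.06234
Σ(xᵢ − x̄)³ = 56.0105 ⇒ m₃ = 56.0105/8 = 7.00131
m₂^(3/2) = 4.06234^(1.5) = 8.18776
g₁ = m₃ / m₂^(3/2) = 7.00131 / 8.18776 ≈ 0.8551

0.8551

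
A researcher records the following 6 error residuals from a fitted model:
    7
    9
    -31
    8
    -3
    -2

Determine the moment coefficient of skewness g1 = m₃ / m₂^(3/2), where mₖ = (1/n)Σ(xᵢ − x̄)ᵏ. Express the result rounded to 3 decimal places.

-1.350

x̄ = (7 + 9 - 31 + 8 - 3 - 2) / 6 = -2.0000
deviations (xᵢ − x̄): 9.0000, 11.0000, -29.0000, 10.0000, -1.0000, 0.0000
Σ(xᵢ − x̄)² = 1144.0000 ⇒ m₂ = 1144.0000/6 = 190.66667
Σ(xᵢ − x̄)³ = -21330.0000 ⇒ m₃ = -21330.0000/6 = -3555.00000
m₂^(3/2) = 190.66667^(1.5) = 2632.76540
g1 = m₃ / m₂^(3/2) = -3555.00000 / 2632.76540 ≈ -1.350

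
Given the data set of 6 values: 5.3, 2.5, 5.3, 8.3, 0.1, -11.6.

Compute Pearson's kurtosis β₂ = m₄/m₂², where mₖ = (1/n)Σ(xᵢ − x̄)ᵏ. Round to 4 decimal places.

x̄ = 1.6500
Σ(xᵢ − x̄)² = 249.5550 ⇒ m₂ = 41.59250
Σ(xᵢ − x̄)⁴ = 33139.0929 ⇒ m₄ = 5523.18216
m₂² = 1729.93606
β₂ = m₄/m₂² = 5523.18216 / 1729.93606 ≈ 3.1927

3.1927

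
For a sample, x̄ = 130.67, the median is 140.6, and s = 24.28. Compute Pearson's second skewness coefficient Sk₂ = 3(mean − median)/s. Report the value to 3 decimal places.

-1.227

Sk₂ = 3(130.67 − 140.6) / 24.28 = 3 × -9.9300 / 24.28
    = -29.7900 / 24.28 ≈ -1.227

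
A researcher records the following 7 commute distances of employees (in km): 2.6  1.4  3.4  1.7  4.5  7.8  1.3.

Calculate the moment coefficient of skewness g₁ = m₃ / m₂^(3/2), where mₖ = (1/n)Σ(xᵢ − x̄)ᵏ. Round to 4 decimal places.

1.1381

x̄ = (2.6 + 1.4 + 3.4 + 1.7 + 4.5 + 7.8 + 1.3) / 7 = 3.2429
deviations (xᵢ − x̄): -0.6429, -1.8429, 0.1571, -1.5429, 1.2571, 4.5571, -1.9429
Σ(xᵢ − x̄)² = 32.3371 ⇒ m₂ = 32.3371/7 = 4.61959
Σ(xᵢ − x̄)³ = 79.1008 ⇒ m₃ = 79.1008/7 = 11.30012
m₂^(3/2) = 4.61959^(1.5) = 9.92900
g₁ = m₃ / m₂^(3/2) = 11.30012 / 9.92900 ≈ 1.1381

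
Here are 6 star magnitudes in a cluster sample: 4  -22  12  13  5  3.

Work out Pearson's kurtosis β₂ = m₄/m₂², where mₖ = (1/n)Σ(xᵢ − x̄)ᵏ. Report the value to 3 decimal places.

x̄ = 2.5000
Σ(xᵢ − x̄)² = 809.5000 ⇒ m₂ = 134.91667
Σ(xᵢ − x̄)⁴ = 380644.3750 ⇒ m₄ = 63440.72917
m₂² = 18202.50694
β₂ = m₄/m₂² = 63440.72917 / 18202.50694 ≈ 3.485

3.485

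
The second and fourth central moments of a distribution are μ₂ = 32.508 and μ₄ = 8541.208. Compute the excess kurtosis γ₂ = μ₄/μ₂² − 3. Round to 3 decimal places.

μ₂² = 32.508² = 1056.77006
μ₄/μ₂² = 8541.208 / 1056.77006 = 8.08237
γ₂ = 8.08237 − 3 ≈ 5.082

5.082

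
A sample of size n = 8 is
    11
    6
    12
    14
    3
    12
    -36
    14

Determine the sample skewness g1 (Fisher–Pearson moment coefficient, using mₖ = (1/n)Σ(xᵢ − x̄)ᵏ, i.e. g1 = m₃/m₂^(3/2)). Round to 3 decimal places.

x̄ = (11 + 6 + 12 + 14 + 3 + 12 - 36 + 14) / 8 = 4.5000
deviations (xᵢ − x̄): 6.5000, 1.5000, 7.5000, 9.5000, -1.5000, 7.5000, -40.5000, 9.5000
Σ(xᵢ − x̄)² = 1980.0000 ⇒ m₂ = 1980.0000/8 = 247.50000
Σ(xᵢ − x̄)³ = -63597.0000 ⇒ m₃ = -63597.0000/8 = -7949.62500
m₂^(3/2) = 247.50000^(1.5) = 3893.70285
g1 = m₃ / m₂^(3/2) = -7949.62500 / 3893.70285 ≈ -2.042

-2.042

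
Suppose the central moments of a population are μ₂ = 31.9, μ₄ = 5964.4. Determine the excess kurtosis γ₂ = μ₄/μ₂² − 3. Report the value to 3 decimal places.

2.861

μ₂² = 31.9² = 1017.61000
μ₄/μ₂² = 5964.4 / 1017.61000 = 5.86118
γ₂ = 5.86118 − 3 ≈ 2.861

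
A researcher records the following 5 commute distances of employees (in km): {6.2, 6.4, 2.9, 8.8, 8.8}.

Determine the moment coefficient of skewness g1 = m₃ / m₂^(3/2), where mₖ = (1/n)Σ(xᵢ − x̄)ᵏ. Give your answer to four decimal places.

x̄ = (6.2 + 6.4 + 2.9 + 8.8 + 8.8) / 5 = 6.6200
deviations (xᵢ − x̄): -0.4200, -0.2200, -3.7200, 2.1800, 2.1800
Σ(xᵢ − x̄)² = 23.5680 ⇒ m₂ = 23.5680/5 = 4.71360
Σ(xᵢ − x̄)³ = -30.8431 ⇒ m₃ = -30.8431/5 = -6.16862
m₂^(3/2) = 4.71360^(1.5) = 10.23362
g1 = m₃ / m₂^(3/2) = -6.16862 / 10.23362 ≈ -0.6028

-0.6028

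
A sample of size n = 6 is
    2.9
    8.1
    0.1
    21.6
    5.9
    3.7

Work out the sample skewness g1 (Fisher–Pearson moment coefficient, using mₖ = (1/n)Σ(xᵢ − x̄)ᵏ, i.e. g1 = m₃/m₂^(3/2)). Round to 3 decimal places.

1.301

x̄ = (2.9 + 8.1 + 0.1 + 21.6 + 5.9 + 3.7) / 6 = 7.0500
deviations (xᵢ − x̄): -4.1500, 1.0500, -6.9500, 14.5500, -1.1500, -3.3500
Σ(xᵢ − x̄)² = 290.8750 ⇒ m₂ = 290.8750/6 = 48.47917
Σ(xᵢ − x̄)³ = 2635.1370 ⇒ m₃ = 2635.1370/6 = 439.18950
m₂^(3/2) = 48.47917^(1.5) = 337.54581
g1 = m₃ / m₂^(3/2) = 439.18950 / 337.54581 ≈ 1.301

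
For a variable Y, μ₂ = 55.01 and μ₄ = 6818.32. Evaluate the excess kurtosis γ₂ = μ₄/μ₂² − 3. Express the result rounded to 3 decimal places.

-0.747

μ₂² = 55.01² = 3026.10010
μ₄/μ₂² = 6818.32 / 3026.10010 = 2.25317
γ₂ = 2.25317 − 3 ≈ -0.747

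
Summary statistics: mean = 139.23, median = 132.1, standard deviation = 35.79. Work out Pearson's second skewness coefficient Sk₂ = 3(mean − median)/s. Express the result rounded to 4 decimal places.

0.5977

Sk₂ = 3(139.23 − 132.1) / 35.79 = 3 × 7.1300 / 35.79
    = 21.3900 / 35.79 ≈ 0.5977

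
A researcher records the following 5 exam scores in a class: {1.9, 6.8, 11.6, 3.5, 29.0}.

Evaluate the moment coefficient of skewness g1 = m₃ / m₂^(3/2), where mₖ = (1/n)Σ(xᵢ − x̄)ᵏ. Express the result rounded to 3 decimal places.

1.109

x̄ = (1.9 + 6.8 + 11.6 + 3.5 + 29.0) / 5 = 10.5600
deviations (xᵢ − x̄): -8.6600, -3.7600, 1.0400, -7.0600, 18.4400
Σ(xᵢ − x̄)² = 480.0920 ⇒ m₂ = 480.0920/5 = 96.01840
Σ(xᵢ − x̄)³ = 5216.8294 ⇒ m₃ = 5216.8294/5 = 1043.36587
m₂^(3/2) = 96.01840^(1.5) = 940.87450
g1 = m₃ / m₂^(3/2) = 1043.36587 / 940.87450 ≈ 1.109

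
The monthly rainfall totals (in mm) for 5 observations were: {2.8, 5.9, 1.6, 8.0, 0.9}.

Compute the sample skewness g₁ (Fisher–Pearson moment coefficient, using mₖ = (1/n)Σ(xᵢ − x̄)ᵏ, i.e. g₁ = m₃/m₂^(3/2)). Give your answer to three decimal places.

0.439

x̄ = (2.8 + 5.9 + 1.6 + 8.0 + 0.9) / 5 = 3.8400
deviations (xᵢ − x̄): -1.0400, 2.0600, -2.2400, 4.1600, -2.9400
Σ(xᵢ − x̄)² = 36.2920 ⇒ m₂ = 36.2920/5 = 7.25840
Σ(xᵢ − x̄)³ = 42.9566 ⇒ m₃ = 42.9566/5 = 8.59133
m₂^(3/2) = 7.25840^(1.5) = 19.55516
g₁ = m₃ / m₂^(3/2) = 8.59133 / 19.55516 ≈ 0.439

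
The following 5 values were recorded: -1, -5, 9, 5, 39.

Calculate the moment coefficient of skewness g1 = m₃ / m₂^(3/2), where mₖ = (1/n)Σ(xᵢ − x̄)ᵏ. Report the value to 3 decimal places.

x̄ = (-1 - 5 + 9 + 5 + 39) / 5 = 9.4000
deviations (xᵢ − x̄): -10.4000, -14.4000, -0.4000, -4.4000, 29.6000
Σ(xᵢ − x̄)² = 1211.2000 ⇒ m₂ = 1211.2000/5 = 242.24000
Σ(xᵢ − x̄)³ = 21738.2400 ⇒ m₃ = 21738.2400/5 = 4347.64800
m₂^(3/2) = 242.24000^(1.5) = 3770.23818
g1 = m₃ / m₂^(3/2) = 4347.64800 / 3770.23818 ≈ 1.153

1.153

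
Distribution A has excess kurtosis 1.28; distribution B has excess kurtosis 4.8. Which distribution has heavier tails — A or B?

B

Higher excess kurtosis ⇒ heavier tails relative to the normal distribution.
1.28 vs 4.8: the larger is 4.8, so B has heavier tails.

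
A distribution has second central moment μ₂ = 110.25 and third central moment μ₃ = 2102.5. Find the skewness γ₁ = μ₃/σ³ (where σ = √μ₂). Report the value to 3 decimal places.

1.816

σ = √μ₂ = √110.25 = 10.50000
σ³ = μ₂^(3/2) = 1157.62500
γ₁ = μ₃/σ³ = 2102.5 / 1157.62500 ≈ 1.816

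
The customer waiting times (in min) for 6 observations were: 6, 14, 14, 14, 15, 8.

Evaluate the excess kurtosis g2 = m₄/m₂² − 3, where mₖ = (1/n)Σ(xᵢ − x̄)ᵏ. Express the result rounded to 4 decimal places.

-1.2576

x̄ = 11.8333
Σ(xᵢ − x̄)² = 72.8333 ⇒ m₂ = 12.13889
Σ(xᵢ − x̄)⁴ = 1540.4861 ⇒ m₄ = 256.74769
m₂² = 147.35262
g2 = m₄/m₂² − 3 = 1.74240 − 3 ≈ -1.2576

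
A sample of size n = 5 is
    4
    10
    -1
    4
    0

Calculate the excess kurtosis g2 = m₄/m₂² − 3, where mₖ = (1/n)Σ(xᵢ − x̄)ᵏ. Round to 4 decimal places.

x̄ = 3.4000
Σ(xᵢ − x̄)² = 75.2000 ⇒ m₂ = 15.04000
Σ(xᵢ − x̄)⁴ = 2406.1760 ⇒ m₄ = 481.23520
m₂² = 226.20160
g2 = m₄/m₂² − 3 = 2.12746 − 3 ≈ -0.8725

-0.8725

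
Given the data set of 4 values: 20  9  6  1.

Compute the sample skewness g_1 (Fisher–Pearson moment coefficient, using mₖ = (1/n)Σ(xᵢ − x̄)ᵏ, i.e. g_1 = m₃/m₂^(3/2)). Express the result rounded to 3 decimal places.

x̄ = (20 + 9 + 6 + 1) / 4 = 9.0000
deviations (xᵢ − x̄): 11.0000, 0.0000, -3.0000, -8.0000
Σ(xᵢ − x̄)² = 194.0000 ⇒ m₂ = 194.0000/4 = 48.50000
Σ(xᵢ − x̄)³ = 792.0000 ⇒ m₃ = 792.0000/4 = 198.00000
m₂^(3/2) = 48.50000^(1.5) = 337.76342
g_1 = m₃ / m₂^(3/2) = 198.00000 / 337.76342 ≈ 0.586

0.586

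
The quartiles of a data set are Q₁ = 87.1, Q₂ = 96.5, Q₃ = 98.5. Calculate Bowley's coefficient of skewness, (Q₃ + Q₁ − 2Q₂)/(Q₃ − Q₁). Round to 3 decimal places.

numerator: Q₃ + Q₁ − 2Q₂ = 98.5 + 87.1 − 2×96.5 = -7.4000
denominator: Q₃ − Q₁ = 98.5 − 87.1 = 11.4000
Bowley skewness = -7.4000 / 11.4000 ≈ -0.649

-0.649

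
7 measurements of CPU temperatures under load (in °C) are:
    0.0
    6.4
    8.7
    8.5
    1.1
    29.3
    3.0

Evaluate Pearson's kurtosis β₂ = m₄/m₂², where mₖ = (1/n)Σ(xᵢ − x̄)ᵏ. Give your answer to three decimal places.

x̄ = 8.1429
Σ(xᵢ − x̄)² = 593.4571 ⇒ m₂ = 84.77959
Σ(xᵢ − x̄)⁴ = 207933.5985 ⇒ m₄ = 29704.79979
m₂² = 7187.57919
β₂ = m₄/m₂² = 29704.79979 / 7187.57919 ≈ 4.133

4.133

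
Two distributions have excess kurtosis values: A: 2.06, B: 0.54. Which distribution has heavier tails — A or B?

Higher excess kurtosis ⇒ heavier tails relative to the normal distribution.
2.06 vs 0.54: the larger is 2.06, so A has heavier tails.

A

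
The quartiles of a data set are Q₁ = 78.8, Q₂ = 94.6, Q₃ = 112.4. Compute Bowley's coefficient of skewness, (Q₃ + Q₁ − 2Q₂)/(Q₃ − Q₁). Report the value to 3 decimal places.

numerator: Q₃ + Q₁ − 2Q₂ = 112.4 + 78.8 − 2×94.6 = 2.0000
denominator: Q₃ − Q₁ = 112.4 − 78.8 = 33.6000
Bowley skewness = 2.0000 / 33.6000 ≈ 0.060

0.060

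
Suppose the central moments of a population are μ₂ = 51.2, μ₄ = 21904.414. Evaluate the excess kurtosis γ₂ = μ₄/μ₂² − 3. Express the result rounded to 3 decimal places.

5.356

μ₂² = 51.2² = 2621.44000
μ₄/μ₂² = 21904.414 / 2621.44000 = 8.35587
γ₂ = 8.35587 − 3 ≈ 5.356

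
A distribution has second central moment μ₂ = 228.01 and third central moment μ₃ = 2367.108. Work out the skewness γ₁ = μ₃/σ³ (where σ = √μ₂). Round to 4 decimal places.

0.6875

σ = √μ₂ = √228.01 = 15.10000
σ³ = μ₂^(3/2) = 3442.95100
γ₁ = μ₃/σ³ = 2367.108 / 3442.95100 ≈ 0.6875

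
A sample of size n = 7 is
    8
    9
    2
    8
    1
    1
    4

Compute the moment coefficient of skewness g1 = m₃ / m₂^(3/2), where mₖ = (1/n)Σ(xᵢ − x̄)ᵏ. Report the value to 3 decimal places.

x̄ = (8 + 9 + 2 + 8 + 1 + 1 + 4) / 7 = 4.7143
deviations (xᵢ − x̄): 3.2857, 4.2857, -2.7143, 3.2857, -3.7143, -3.7143, -0.7143
Σ(xᵢ − x̄)² = 75.4286 ⇒ m₂ = 75.4286/7 = 10.77551
Σ(xᵢ − x̄)³ = 26.8163 ⇒ m₃ = 26.8163/7 = 3.83090
m₂^(3/2) = 10.77551^(1.5) = 35.37177
g1 = m₃ / m₂^(3/2) = 3.83090 / 35.37177 ≈ 0.108

0.108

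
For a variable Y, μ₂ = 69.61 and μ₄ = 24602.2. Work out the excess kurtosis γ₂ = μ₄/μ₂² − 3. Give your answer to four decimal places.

μ₂² = 69.61² = 4845.55210
μ₄/μ₂² = 24602.2 / 4845.55210 = 5.07727
γ₂ = 5.07727 − 3 ≈ 2.0773

2.0773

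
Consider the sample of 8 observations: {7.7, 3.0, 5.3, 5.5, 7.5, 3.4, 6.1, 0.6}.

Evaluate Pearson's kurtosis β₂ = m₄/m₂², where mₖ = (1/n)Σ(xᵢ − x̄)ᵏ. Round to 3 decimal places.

x̄ = 4.8875
Σ(xᵢ − x̄)² = 40.9088 ⇒ m₂ = 5.11359
Σ(xᵢ − x̄)⁴ = 466.9948 ⇒ m₄ = 58.37435
m₂² = 26.14884
β₂ = m₄/m₂² = 58.37435 / 26.14884 ≈ 2.232

2.232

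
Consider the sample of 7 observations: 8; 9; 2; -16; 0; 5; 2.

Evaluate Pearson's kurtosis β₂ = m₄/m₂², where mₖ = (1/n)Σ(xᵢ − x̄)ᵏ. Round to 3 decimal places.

3.878

x̄ = 1.4286
Σ(xᵢ − x̄)² = 419.7143 ⇒ m₂ = 59.95918
Σ(xᵢ − x̄)⁴ = 97585.3936 ⇒ m₄ = 13940.77051
m₂² = 3595.10371
β₂ = m₄/m₂² = 13940.77051 / 3595.10371 ≈ 3.878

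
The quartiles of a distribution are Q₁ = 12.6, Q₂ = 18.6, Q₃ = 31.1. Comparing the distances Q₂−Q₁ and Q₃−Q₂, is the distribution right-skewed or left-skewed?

right-skewed

Q₂ − Q₁ = 6.0;  Q₃ − Q₂ = 12.5
Q₃ − Q₂ > Q₂ − Q₁ ⇒ the upper half is more spread out ⇒ right-skewed.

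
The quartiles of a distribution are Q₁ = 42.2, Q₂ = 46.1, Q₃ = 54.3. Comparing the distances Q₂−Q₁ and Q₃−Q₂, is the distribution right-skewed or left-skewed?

Q₂ − Q₁ = 3.9;  Q₃ − Q₂ = 8.2
Q₃ − Q₂ > Q₂ − Q₁ ⇒ the upper half is more spread out ⇒ right-skewed.

right-skewed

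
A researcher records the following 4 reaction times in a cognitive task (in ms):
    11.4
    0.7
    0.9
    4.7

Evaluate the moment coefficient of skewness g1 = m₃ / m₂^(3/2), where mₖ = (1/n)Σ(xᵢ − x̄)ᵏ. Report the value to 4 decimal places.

x̄ = (11.4 + 0.7 + 0.9 + 4.7) / 4 = 4.4250
deviations (xᵢ − x̄): 6.9750, -3.7250, -3.5250, 0.2750
Σ(xᵢ − x̄)² = 75.0275 ⇒ m₂ = 75.0275/4 = 18.75688
Σ(xᵢ − x̄)³ = 243.8719 ⇒ m₃ = 243.8719/4 = 60.96797
m₂^(3/2) = 18.75688^(1.5) = 81.23454
g1 = m₃ / m₂^(3/2) = 60.96797 / 81.23454 ≈ 0.7505

0.7505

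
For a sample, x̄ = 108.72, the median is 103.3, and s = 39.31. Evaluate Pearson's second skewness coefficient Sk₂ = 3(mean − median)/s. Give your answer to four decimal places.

0.4136

Sk₂ = 3(108.72 − 103.3) / 39.31 = 3 × 5.4200 / 39.31
    = 16.2600 / 39.31 ≈ 0.4136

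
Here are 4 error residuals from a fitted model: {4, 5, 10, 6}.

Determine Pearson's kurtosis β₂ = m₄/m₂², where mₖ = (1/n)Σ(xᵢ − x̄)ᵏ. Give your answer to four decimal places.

x̄ = 6.2500
Σ(xᵢ − x̄)² = 20.7500 ⇒ m₂ = 5.18750
Σ(xᵢ − x̄)⁴ = 225.8281 ⇒ m₄ = 56.45703
m₂² = 26.91016
β₂ = m₄/m₂² = 56.45703 / 26.91016 ≈ 2.0980

2.0980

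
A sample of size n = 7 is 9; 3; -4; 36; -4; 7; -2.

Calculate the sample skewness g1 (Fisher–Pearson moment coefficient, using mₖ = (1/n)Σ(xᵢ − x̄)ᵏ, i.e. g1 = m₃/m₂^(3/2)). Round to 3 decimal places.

1.496

x̄ = (9 + 3 - 4 + 36 - 4 + 7 - 2) / 7 = 6.4286
deviations (xᵢ − x̄): 2.5714, -3.4286, -10.4286, 29.5714, -10.4286, 0.5714, -8.4286
Σ(xᵢ − x̄)² = 1181.7143 ⇒ m₂ = 1181.7143/7 = 168.81633
Σ(xᵢ − x̄)³ = 22969.1020 ⇒ m₃ = 22969.1020/7 = 3281.30029
m₂^(3/2) = 168.81633^(1.5) = 2193.41934
g1 = m₃ / m₂^(3/2) = 3281.30029 / 2193.41934 ≈ 1.496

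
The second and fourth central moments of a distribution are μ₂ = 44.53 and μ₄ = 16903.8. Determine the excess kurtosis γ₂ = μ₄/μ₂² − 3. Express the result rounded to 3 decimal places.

μ₂² = 44.53² = 1982.92090
μ₄/μ₂² = 16903.8 / 1982.92090 = 8.52470
γ₂ = 8.52470 − 3 ≈ 5.525

5.525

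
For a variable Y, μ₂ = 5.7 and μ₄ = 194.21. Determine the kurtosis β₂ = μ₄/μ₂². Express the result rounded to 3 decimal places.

μ₂² = 5.7² = 32.49000
μ₄/μ₂² = 194.21 / 32.49000 = 5.97753
β₂ ≈ 5.978

5.978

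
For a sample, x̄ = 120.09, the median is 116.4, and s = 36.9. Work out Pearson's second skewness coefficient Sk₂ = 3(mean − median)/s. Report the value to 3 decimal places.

Sk₂ = 3(120.09 − 116.4) / 36.9 = 3 × 3.6900 / 36.9
    = 11.0700 / 36.9 ≈ 0.300

0.300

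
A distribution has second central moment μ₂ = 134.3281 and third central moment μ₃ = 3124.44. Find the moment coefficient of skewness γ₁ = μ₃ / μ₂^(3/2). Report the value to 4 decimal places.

2.0069

σ = √μ₂ = √134.3281 = 11.59000
σ³ = μ₂^(3/2) = 1556.86268
γ₁ = μ₃/σ³ = 3124.44 / 1556.86268 ≈ 2.0069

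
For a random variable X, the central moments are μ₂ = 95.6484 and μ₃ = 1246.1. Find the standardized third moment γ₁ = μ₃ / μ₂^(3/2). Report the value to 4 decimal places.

σ = √μ₂ = √95.6484 = 9.78000
σ³ = μ₂^(3/2) = 935.44135
γ₁ = μ₃/σ³ = 1246.1 / 935.44135 ≈ 1.3321

1.3321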